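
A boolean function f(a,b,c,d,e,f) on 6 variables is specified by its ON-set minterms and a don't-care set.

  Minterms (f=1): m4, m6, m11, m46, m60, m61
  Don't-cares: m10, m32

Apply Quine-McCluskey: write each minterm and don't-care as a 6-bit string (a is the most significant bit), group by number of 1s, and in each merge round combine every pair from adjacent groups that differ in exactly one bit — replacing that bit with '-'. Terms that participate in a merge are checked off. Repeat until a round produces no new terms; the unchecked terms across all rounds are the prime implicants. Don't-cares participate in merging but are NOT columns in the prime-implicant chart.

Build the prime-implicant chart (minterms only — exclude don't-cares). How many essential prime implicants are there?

4

Round 0: 000100✓ 000110✓ 001010✓ 001011✓ 100000 101110 111100✓ 111101✓
Round 1: 0001-0 00101- 11110-
PIs = {0001-0, 00101-, 100000, 101110, 11110-}
Coverage chart:
  m4: 0001-0 ←essential
  m6: 0001-0 ←essential
  m11: 00101- ←essential
  m46: 101110 ←essential
  m60: 11110- ←essential
  m61: 11110- ←essential
Essential: 0001-0, 00101-, 101110, 11110-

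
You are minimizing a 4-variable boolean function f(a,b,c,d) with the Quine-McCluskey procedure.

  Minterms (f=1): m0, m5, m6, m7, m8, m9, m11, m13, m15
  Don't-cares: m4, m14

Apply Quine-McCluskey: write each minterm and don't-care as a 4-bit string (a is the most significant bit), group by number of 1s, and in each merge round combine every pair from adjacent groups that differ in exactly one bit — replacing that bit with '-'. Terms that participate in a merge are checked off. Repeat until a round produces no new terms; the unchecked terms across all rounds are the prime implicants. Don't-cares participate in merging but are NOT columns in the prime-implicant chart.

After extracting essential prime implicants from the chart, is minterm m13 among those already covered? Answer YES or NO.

YES

size-2^0 implicants → 0000(✓)  0100(✓)  0101(✓)  0110(✓)  0111(✓)  1000(✓)  1001(✓)  1011(✓)  1101(✓)  1110(✓)  1111(✓)
size-2^1 implicants → -000  -101(✓)  -110(✓)  -111(✓)  0-00  01-0(✓)  01-1(✓)  010-(✓)  011-(✓)  1-01(✓)  1-11(✓)  10-1(✓)  100-  11-1(✓)  111-(✓)
size-2^2 implicants → -1-1  -11-  01--  1--1
Unchecked terms (primes): -000, -1-1, -11-, 0-00, 01--, 1--1, 100-
Minterm coverage:
  m0 ⊆ -000,0-00
  m5 ⊆ -1-1,01--
  m6 ⊆ -11-,01--
  m7 ⊆ -1-1,-11-,01--
  m8 ⊆ -000,100-
  m9 ⊆ 1--1,100-
  m11 ⊆ 1--1 [E]
  m13 ⊆ -1-1,1--1
  m15 ⊆ -1-1,-11-,1--1
E = {1--1}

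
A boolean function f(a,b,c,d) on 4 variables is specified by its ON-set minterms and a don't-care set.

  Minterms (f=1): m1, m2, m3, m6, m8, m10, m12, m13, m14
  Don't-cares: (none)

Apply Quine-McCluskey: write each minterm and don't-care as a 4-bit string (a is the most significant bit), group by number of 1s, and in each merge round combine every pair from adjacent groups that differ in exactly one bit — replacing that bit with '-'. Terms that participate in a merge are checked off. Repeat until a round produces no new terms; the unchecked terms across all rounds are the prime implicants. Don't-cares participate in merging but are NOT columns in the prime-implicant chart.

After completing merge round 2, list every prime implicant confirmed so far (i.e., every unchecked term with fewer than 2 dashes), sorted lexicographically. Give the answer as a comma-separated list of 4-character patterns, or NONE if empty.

00-1, 001-, 110-

size-2^0 implicants → 0001(✓)  0010(✓)  0011(✓)  0110(✓)  1000(✓)  1010(✓)  1100(✓)  1101(✓)  1110(✓)
size-2^1 implicants → -010(✓)  -110(✓)  0-10(✓)  00-1  001-  1-00(✓)  1-10(✓)  10-0(✓)  11-0(✓)  110-
size-2^2 implicants → --10  1--0
Unchecked terms (primes): --10, 00-1, 001-, 1--0, 110-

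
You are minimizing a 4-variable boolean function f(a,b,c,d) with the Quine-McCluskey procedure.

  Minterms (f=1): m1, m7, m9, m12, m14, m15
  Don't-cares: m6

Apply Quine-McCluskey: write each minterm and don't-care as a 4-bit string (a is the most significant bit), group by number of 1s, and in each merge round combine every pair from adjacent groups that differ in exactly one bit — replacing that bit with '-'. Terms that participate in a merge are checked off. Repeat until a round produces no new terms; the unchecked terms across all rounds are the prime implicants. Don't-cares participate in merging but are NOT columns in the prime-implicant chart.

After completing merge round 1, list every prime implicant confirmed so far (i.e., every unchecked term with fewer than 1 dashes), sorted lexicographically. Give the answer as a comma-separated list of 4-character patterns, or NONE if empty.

[col 0] 0001*, 0110*, 0111*, 1001*, 1100*, 1110*, 1111*
[col 1] -001, -110*, -111*, 011-*, 11-0, 111-*
[col 2] -11-
Prime implicants: -001, -11-, 11-0

NONE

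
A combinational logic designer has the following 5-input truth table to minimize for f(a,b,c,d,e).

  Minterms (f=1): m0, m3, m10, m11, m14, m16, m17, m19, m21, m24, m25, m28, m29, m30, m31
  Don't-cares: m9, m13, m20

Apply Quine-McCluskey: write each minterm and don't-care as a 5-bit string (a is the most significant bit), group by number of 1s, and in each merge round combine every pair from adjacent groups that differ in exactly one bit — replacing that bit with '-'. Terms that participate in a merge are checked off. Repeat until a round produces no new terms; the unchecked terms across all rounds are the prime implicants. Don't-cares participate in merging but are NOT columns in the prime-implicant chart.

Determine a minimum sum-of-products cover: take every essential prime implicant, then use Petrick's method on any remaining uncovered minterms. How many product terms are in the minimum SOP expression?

6

Round 0: 00000✓ 00011✓ 01001✓ 01010✓ 01011✓ 01101✓ 01110✓ 10000✓ 10001✓ 10011✓ 10100✓ 10101✓ 11000✓ 11001✓ 11100✓ 11101✓ 11110✓ 11111✓
Round 1: -0000 -0011 -1001✓ -1101✓ -1110 0-011 01-01✓ 01-10 010-1 0101- 1-000✓ 1-001✓ 1-100✓ 1-101✓ 10-00✓ 10-01✓ 100-1 1000-✓ 1010-✓ 11-00✓ 11-01✓ 1100-✓ 111-0✓ 111-1✓ 1110-✓ 1111-✓
Round 2: -1-01 1--00✓ 1--01✓ 1-00-✓ 1-10-✓ 10-0-✓ 11-0-✓ 111--
Round 3: 1--0-
PIs = {-0000, -0011, -1-01, -1110, 0-011, 01-10, 010-1, 0101-, 1--0-, 100-1, 111--}
Coverage chart:
  m0: -0000 ←essential
  m3: -0011,0-011
  m10: 01-10,0101-
  m11: 0-011,010-1,0101-
  m14: -1110,01-10
  m16: -0000,1--0-
  m17: 1--0-,100-1
  m19: -0011,100-1
  m21: 1--0- ←essential
  m24: 1--0- ←essential
  m25: -1-01,1--0-
  m28: 1--0-,111--
  m29: -1-01,1--0-,111--
  m30: -1110,111--
  m31: 111-- ←essential
Essential: -0000, 1--0-, 111--
Petrick residual → -0011, -1110, 0101-
Min cover (6 terms): b'c'd'e' + b'c'de + bcde' + a'bc'd + ad' + abc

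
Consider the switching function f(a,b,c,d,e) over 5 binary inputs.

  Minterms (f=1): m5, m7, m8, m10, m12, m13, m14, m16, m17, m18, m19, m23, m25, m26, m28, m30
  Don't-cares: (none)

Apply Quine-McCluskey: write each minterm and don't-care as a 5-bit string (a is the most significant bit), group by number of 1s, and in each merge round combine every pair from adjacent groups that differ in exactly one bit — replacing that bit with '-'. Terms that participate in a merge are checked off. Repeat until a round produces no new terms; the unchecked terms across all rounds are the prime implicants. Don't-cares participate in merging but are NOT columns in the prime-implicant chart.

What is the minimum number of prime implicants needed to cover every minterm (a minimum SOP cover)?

size-2^0 implicants → 00101(✓)  00111(✓)  01000(✓)  01010(✓)  01100(✓)  01101(✓)  01110(✓)  10000(✓)  10001(✓)  10010(✓)  10011(✓)  10111(✓)  11001(✓)  11010(✓)  11100(✓)  11110(✓)
size-2^1 implicants → -0111  -1010(✓)  -1100(✓)  -1110(✓)  0-101  001-1  01-00(✓)  01-10(✓)  010-0(✓)  011-0(✓)  0110-  1-001  1-010  10-11  100-0(✓)  100-1(✓)  1000-(✓)  1001-(✓)  11-10(✓)  111-0(✓)
size-2^2 implicants → -1-10  -11-0  01--0  100--
Unchecked terms (primes): -0111, -1-10, -11-0, 0-101, 001-1, 01--0, 0110-, 1-001, 1-010, 10-11, 100--
Minterm coverage:
  m5 ⊆ 0-101,001-1
  m7 ⊆ -0111,001-1
  m8 ⊆ 01--0 [E]
  m10 ⊆ -1-10,01--0
  m12 ⊆ -11-0,01--0,0110-
  m13 ⊆ 0-101,0110-
  m14 ⊆ -1-10,-11-0,01--0
  m16 ⊆ 100-- [E]
  m17 ⊆ 1-001,100--
  m18 ⊆ 1-010,100--
  m19 ⊆ 10-11,100--
  m23 ⊆ -0111,10-11
  m25 ⊆ 1-001 [E]
  m26 ⊆ -1-10,1-010
  m28 ⊆ -11-0 [E]
  m30 ⊆ -1-10,-11-0
E = {-11-0, 01--0, 1-001, 100--}
Petrick residual → -0111, -1-10, 0-101
Cover = b'cde + bde' + bce' + a'cd'e + a'be' + ac'd'e + ab'c'  |cover|=7

7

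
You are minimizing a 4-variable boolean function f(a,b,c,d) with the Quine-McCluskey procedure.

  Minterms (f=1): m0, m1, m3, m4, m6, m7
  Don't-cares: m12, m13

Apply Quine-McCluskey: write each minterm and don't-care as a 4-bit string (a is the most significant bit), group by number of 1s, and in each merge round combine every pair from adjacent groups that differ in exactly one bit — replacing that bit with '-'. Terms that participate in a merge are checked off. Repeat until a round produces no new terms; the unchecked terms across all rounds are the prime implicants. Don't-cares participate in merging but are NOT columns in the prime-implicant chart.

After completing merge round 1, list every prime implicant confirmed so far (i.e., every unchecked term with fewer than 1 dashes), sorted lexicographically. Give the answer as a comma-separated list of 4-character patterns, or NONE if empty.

size-2^0 implicants → 0000(✓)  0001(✓)  0011(✓)  0100(✓)  0110(✓)  0111(✓)  1100(✓)  1101(✓)
size-2^1 implicants → -100  0-00  0-11  00-1  000-  01-0  011-  110-
Unchecked terms (primes): -100, 0-00, 0-11, 00-1, 000-, 01-0, 011-, 110-

NONE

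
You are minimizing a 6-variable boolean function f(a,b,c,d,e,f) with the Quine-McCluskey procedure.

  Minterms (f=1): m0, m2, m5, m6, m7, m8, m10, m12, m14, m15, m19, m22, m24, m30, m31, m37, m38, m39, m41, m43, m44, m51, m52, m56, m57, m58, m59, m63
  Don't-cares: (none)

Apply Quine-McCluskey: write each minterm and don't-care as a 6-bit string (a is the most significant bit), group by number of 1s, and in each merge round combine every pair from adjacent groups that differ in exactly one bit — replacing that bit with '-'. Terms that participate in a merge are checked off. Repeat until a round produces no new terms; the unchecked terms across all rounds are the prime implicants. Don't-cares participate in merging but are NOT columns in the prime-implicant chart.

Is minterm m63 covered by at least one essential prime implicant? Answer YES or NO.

Round 0: 000000✓ 000010✓ 000101✓ 000110✓ 000111✓ 001000✓ 001010✓ 001100✓ 001110✓ 001111✓ 010011✓ 010110✓ 011000✓ 011110✓ 011111✓ 100101✓ 100110✓ 100111✓ 101001✓ 101011✓ 101100✓ 110011✓ 110100 111000✓ 111001✓ 111010✓ 111011✓ 111111✓
Round 1: -00101✓ -00110✓ -00111✓ -01100 -10011 -11000 -11111 0-0110✓ 0-1000 0-1110✓ 0-1111✓ 00-000✓ 00-010✓ 00-110✓ 00-111✓ 000-10✓ 0000-0✓ 0001-1✓ 00011-✓ 001-00✓ 001-10✓ 0010-0✓ 0011-0✓ 00111-✓ 01-110✓ 01111-✓ 1-1001✓ 1-1011✓ 1001-1✓ 10011-✓ 1010-1✓ 11-011 111-11 1110-0✓ 1110-1✓ 11100-✓ 11101-✓
Round 2: -001-1 -0011- 0--110 0-111- 00--10 00-0-0 00-11- 001--0 1-10-1 1110--
PIs = {-001-1, -0011-, -01100, -10011, -11000, -11111, 0--110, 0-1000, 0-111-, 00--10, 00-0-0, 00-11-, 001--0, 1-10-1, 11-011, 110100, 111-11, 1110--}
Coverage chart:
  m0: 00-0-0 ←essential
  m2: 00--10,00-0-0
  m5: -001-1 ←essential
  m6: -0011-,0--110,00--10,00-11-
  m7: -001-1,-0011-,00-11-
  m8: 0-1000,00-0-0,001--0
  m10: 00--10,00-0-0,001--0
  m12: -01100,001--0
  m14: 0--110,0-111-,00--10,00-11-,001--0
  m15: 0-111-,00-11-
  m19: -10011 ←essential
  m22: 0--110 ←essential
  m24: -11000,0-1000
  m30: 0--110,0-111-
  m31: -11111,0-111-
  m37: -001-1 ←essential
  m38: -0011- ←essential
  m39: -001-1,-0011-
  m41: 1-10-1 ←essential
  m43: 1-10-1 ←essential
  m44: -01100 ←essential
  m51: -10011,11-011
  m52: 110100 ←essential
  m56: -11000,1110--
  m57: 1-10-1,1110--
  m58: 1110-- ←essential
  m59: 1-10-1,11-011,111-11,1110--
  m63: -11111,111-11
Essential: -001-1, -0011-, -01100, -10011, 0--110, 00-0-0, 1-10-1, 110100, 1110--

NO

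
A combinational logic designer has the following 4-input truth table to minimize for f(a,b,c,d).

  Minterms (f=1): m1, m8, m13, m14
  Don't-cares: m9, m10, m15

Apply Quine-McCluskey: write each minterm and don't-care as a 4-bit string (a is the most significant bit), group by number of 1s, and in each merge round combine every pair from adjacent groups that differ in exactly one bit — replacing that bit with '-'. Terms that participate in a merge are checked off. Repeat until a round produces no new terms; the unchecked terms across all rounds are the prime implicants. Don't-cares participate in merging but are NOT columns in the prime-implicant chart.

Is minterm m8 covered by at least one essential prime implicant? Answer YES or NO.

NO

size-2^0 implicants → 0001(✓)  1000(✓)  1001(✓)  1010(✓)  1101(✓)  1110(✓)  1111(✓)
size-2^1 implicants → -001  1-01  1-10  10-0  100-  11-1  111-
Unchecked terms (primes): -001, 1-01, 1-10, 10-0, 100-, 11-1, 111-
Minterm coverage:
  m1 ⊆ -001 [E]
  m8 ⊆ 10-0,100-
  m13 ⊆ 1-01,11-1
  m14 ⊆ 1-10,111-
E = {-001}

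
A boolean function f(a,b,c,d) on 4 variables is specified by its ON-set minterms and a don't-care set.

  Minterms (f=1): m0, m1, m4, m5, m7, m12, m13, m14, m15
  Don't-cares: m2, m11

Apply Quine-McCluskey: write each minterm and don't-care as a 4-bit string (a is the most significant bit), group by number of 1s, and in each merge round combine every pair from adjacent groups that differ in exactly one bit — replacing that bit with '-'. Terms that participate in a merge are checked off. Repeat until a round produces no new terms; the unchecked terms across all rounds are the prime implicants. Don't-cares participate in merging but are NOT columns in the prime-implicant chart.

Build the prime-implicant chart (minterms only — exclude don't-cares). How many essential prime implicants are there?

Round 0: 0000✓ 0001✓ 0010✓ 0100✓ 0101✓ 0111✓ 1011✓ 1100✓ 1101✓ 1110✓ 1111✓
Round 1: -100✓ -101✓ -111✓ 0-00✓ 0-01✓ 00-0 000-✓ 01-1✓ 010-✓ 1-11 11-0✓ 11-1✓ 110-✓ 111-✓
Round 2: -1-1 -10- 0-0- 11--
PIs = {-1-1, -10-, 0-0-, 00-0, 1-11, 11--}
Coverage chart:
  m0: 0-0-,00-0
  m1: 0-0- ←essential
  m4: -10-,0-0-
  m5: -1-1,-10-,0-0-
  m7: -1-1 ←essential
  m12: -10-,11--
  m13: -1-1,-10-,11--
  m14: 11-- ←essential
  m15: -1-1,1-11,11--
Essential: -1-1, 0-0-, 11--

3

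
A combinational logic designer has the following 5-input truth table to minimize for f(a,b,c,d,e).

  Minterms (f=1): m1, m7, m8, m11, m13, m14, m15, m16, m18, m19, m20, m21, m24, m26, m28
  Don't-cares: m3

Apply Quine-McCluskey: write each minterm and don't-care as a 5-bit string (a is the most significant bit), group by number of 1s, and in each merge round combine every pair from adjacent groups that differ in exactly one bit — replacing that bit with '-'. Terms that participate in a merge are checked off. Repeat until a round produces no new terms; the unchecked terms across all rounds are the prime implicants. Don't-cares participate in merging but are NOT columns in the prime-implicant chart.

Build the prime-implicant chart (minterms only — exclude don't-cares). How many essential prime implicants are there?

8

[col 0] 00001*, 00011*, 00111*, 01000*, 01011*, 01101*, 01110*, 01111*, 10000*, 10010*, 10011*, 10100*, 10101*, 11000*, 11010*, 11100*
[col 1] -0011, -1000, 0-011*, 0-111*, 00-11*, 000-1, 01-11*, 011-1, 0111-, 1-000*, 1-010*, 1-100*, 10-00*, 100-0*, 1001-, 1010-, 11-00*, 110-0*
[col 2] 0--11, 1--00, 1-0-0
Prime implicants: -0011, -1000, 0--11, 000-1, 011-1, 0111-, 1--00, 1-0-0, 1001-, 1010-
PI chart (minterm → PIs covering it):
  1 | 000-1  (sole → essential)
  7 | 0--11  (sole → essential)
  8 | -1000  (sole → essential)
  11 | 0--11  (sole → essential)
  13 | 011-1  (sole → essential)
  14 | 0111-  (sole → essential)
  15 | 0--11,011-1,0111-
  16 | 1--00,1-0-0
  18 | 1-0-0,1001-
  19 | -0011,1001-
  20 | 1--00,1010-
  21 | 1010-  (sole → essential)
  24 | -1000,1--00,1-0-0
  26 | 1-0-0  (sole → essential)
  28 | 1--00  (sole → essential)
Essential prime implicants: -1000, 0--11, 000-1, 011-1, 0111-, 1--00, 1-0-0, 1010-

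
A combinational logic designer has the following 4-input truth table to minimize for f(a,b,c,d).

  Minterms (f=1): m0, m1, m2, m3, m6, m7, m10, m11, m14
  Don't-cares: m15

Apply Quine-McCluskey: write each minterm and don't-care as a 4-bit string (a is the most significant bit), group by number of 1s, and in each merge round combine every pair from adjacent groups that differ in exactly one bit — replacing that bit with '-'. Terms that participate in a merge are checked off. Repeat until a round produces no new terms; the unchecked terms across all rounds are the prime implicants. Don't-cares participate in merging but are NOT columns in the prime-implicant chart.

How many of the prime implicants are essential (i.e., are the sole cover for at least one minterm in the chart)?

[col 0] 0000*, 0001*, 0010*, 0011*, 0110*, 0111*, 1010*, 1011*, 1110*, 1111*
[col 1] -010*, -011*, -110*, -111*, 0-10*, 0-11*, 00-0*, 00-1*, 000-*, 001-*, 011-*, 1-10*, 1-11*, 101-*, 111-*
[col 2] --10*, --11*, -01-*, -11-*, 0-1-*, 00--, 1-1-*
[col 3] --1-
Prime implicants: --1-, 00--
PI chart (minterm → PIs covering it):
  0 | 00--  (sole → essential)
  1 | 00--  (sole → essential)
  2 | --1-,00--
  3 | --1-,00--
  6 | --1-  (sole → essential)
  7 | --1-  (sole → essential)
  10 | --1-  (sole → essential)
  11 | --1-  (sole → essential)
  14 | --1-  (sole → essential)
Essential prime implicants: --1-, 00--

2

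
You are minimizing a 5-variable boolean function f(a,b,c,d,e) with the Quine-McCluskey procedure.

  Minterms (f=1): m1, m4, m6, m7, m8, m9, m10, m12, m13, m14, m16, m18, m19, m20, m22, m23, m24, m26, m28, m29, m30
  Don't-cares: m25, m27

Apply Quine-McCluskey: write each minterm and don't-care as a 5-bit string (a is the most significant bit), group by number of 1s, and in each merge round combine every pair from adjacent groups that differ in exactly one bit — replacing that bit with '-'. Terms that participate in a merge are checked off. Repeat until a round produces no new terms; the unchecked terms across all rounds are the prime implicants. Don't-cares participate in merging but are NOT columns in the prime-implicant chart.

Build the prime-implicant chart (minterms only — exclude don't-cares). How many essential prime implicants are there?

Round 0: 00001✓ 00100✓ 00110✓ 00111✓ 01000✓ 01001✓ 01010✓ 01100✓ 01101✓ 01110✓ 10000✓ 10010✓ 10011✓ 10100✓ 10110✓ 10111✓ 11000✓ 11001✓ 11010✓ 11011✓ 11100✓ 11101✓ 11110✓
Round 1: -0100✓ -0110✓ -0111✓ -1000✓ -1001✓ -1010✓ -1100✓ -1101✓ -1110✓ 0-001 0-100✓ 0-110✓ 001-0✓ 0011-✓ 01-00✓ 01-01✓ 01-10✓ 010-0✓ 0100-✓ 011-0✓ 0110-✓ 1-000✓ 1-010✓ 1-011✓ 1-100✓ 1-110✓ 10-00✓ 10-10✓ 10-11✓ 100-0✓ 1001-✓ 101-0✓ 1011-✓ 11-00✓ 11-01✓ 11-10✓ 110-0✓ 110-1✓ 1100-✓ 1101-✓ 111-0✓ 1110-✓
Round 2: --100✓ --110✓ -01-0✓ -011- -1-00✓ -1-01✓ -1-10✓ -10-0✓ -100-✓ -11-0✓ -110-✓ 0-1-0✓ 01--0✓ 01-0-✓ 1--00✓ 1--10✓ 1-0-0✓ 1-01- 1-1-0✓ 10--0✓ 10-1- 11--0✓ 11-0-✓ 110--
Round 3: --1-0 -1--0 -1-0- 1---0
PIs = {--1-0, -011-, -1--0, -1-0-, 0-001, 1---0, 1-01-, 10-1-, 110--}
Coverage chart:
  m1: 0-001 ←essential
  m4: --1-0 ←essential
  m6: --1-0,-011-
  m7: -011- ←essential
  m8: -1--0,-1-0-
  m9: -1-0-,0-001
  m10: -1--0 ←essential
  m12: --1-0,-1--0,-1-0-
  m13: -1-0- ←essential
  m14: --1-0,-1--0
  m16: 1---0 ←essential
  m18: 1---0,1-01-,10-1-
  m19: 1-01-,10-1-
  m20: --1-0,1---0
  m22: --1-0,-011-,1---0,10-1-
  m23: -011-,10-1-
  m24: -1--0,-1-0-,1---0,110--
  m26: -1--0,1---0,1-01-,110--
  m28: --1-0,-1--0,-1-0-,1---0
  m29: -1-0- ←essential
  m30: --1-0,-1--0,1---0
Essential: --1-0, -011-, -1--0, -1-0-, 0-001, 1---0

6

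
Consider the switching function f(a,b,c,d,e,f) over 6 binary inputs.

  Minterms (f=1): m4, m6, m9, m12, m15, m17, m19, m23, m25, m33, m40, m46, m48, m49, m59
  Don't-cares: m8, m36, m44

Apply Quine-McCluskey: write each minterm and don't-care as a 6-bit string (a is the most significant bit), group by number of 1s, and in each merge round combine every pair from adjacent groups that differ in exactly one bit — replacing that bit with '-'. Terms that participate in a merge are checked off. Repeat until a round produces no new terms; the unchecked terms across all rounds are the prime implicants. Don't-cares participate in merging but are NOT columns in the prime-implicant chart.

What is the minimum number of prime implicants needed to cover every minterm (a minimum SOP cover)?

Round 0: 000100✓ 000110✓ 001000✓ 001001✓ 001100✓ 001111 010001✓ 010011✓ 010111✓ 011001✓ 100001✓ 100100✓ 101000✓ 101100✓ 101110✓ 110000✓ 110001✓ 111011
Round 1: -00100✓ -01000✓ -01100✓ -10001 0-1001 00-100✓ 0001-0 001-00✓ 00100- 01-001 010-11 0100-1 1-0001 10-100✓ 101-00✓ 1011-0 11000-
Round 2: -0-100 -01-00
PIs = {-0-100, -01-00, -10001, 0-1001, 0001-0, 00100-, 001111, 01-001, 010-11, 0100-1, 1-0001, 1011-0, 11000-, 111011}
Coverage chart:
  m4: -0-100,0001-0
  m6: 0001-0 ←essential
  m9: 0-1001,00100-
  m12: -0-100,-01-00
  m15: 001111 ←essential
  m17: -10001,01-001,0100-1
  m19: 010-11,0100-1
  m23: 010-11 ←essential
  m25: 0-1001,01-001
  m33: 1-0001 ←essential
  m40: -01-00 ←essential
  m46: 1011-0 ←essential
  m48: 11000- ←essential
  m49: -10001,1-0001,11000-
  m59: 111011 ←essential
Essential: -01-00, 0001-0, 001111, 010-11, 1-0001, 1011-0, 11000-, 111011
Petrick residual → -10001, 0-1001
Min cover (10 terms): b'ce'f' + bc'd'e'f + a'cd'e'f + a'b'c'df' + a'b'cdef + a'bc'ef + ac'd'e'f + ab'cdf' + abc'd'e' + abcd'ef

10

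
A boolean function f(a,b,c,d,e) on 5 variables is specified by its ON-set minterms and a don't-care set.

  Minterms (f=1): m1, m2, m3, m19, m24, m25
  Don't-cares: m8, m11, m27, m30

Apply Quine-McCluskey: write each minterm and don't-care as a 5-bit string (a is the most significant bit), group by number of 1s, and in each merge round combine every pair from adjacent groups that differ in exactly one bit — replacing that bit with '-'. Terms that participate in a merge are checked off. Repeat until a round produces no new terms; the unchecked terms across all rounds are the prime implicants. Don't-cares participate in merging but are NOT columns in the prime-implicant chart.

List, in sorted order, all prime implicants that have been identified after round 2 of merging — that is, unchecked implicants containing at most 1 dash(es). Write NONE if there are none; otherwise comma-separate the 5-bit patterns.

[col 0] 00001*, 00010*, 00011*, 01000*, 01011*, 10011*, 11000*, 11001*, 11011*, 11110
[col 1] -0011*, -1000, -1011*, 0-011*, 000-1, 0001-, 1-011*, 110-1, 1100-
[col 2] --011
Prime implicants: --011, -1000, 000-1, 0001-, 110-1, 1100-, 11110

-1000, 000-1, 0001-, 110-1, 1100-, 11110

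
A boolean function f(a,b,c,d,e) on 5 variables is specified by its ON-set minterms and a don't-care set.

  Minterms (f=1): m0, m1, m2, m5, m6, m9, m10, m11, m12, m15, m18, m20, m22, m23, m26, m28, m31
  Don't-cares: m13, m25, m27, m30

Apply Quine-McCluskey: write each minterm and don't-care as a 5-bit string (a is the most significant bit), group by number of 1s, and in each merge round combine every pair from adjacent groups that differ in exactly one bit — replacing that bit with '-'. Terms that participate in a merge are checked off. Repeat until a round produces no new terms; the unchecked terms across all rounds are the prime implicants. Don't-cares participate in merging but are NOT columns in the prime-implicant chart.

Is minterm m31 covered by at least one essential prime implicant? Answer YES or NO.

YES

Round 0: 00000✓ 00001✓ 00010✓ 00101✓ 00110✓ 01001✓ 01010✓ 01011✓ 01100✓ 01101✓ 01111✓ 10010✓ 10100✓ 10110✓ 10111✓ 11001✓ 11010✓ 11011✓ 11100✓ 11110✓ 11111✓
Round 1: -0010✓ -0110✓ -1001✓ -1010✓ -1011✓ -1100 -1111✓ 0-001✓ 0-010✓ 0-101✓ 00-01✓ 00-10✓ 000-0 0000- 01-01✓ 01-11✓ 010-1✓ 0101-✓ 011-1✓ 0110- 1-010✓ 1-100✓ 1-110✓ 1-111✓ 10-10✓ 101-0✓ 1011-✓ 11-10✓ 11-11✓ 110-1✓ 1101-✓ 111-0✓ 1111-✓
Round 2: --010 -0-10 -1-11 -10-1 -101- 0--01 01--1 1--10 1-1-0 1-11- 11-1-
PIs = {--010, -0-10, -1-11, -10-1, -101-, -1100, 0--01, 000-0, 0000-, 01--1, 0110-, 1--10, 1-1-0, 1-11-, 11-1-}
Coverage chart:
  m0: 000-0,0000-
  m1: 0--01,0000-
  m2: --010,-0-10,000-0
  m5: 0--01 ←essential
  m6: -0-10 ←essential
  m9: -10-1,0--01,01--1
  m10: --010,-101-
  m11: -1-11,-10-1,-101-,01--1
  m12: -1100,0110-
  m15: -1-11,01--1
  m18: --010,-0-10,1--10
  m20: 1-1-0 ←essential
  m22: -0-10,1--10,1-1-0,1-11-
  m23: 1-11- ←essential
  m26: --010,-101-,1--10,11-1-
  m28: -1100,1-1-0
  m31: -1-11,1-11-,11-1-
Essential: -0-10, 0--01, 1-1-0, 1-11-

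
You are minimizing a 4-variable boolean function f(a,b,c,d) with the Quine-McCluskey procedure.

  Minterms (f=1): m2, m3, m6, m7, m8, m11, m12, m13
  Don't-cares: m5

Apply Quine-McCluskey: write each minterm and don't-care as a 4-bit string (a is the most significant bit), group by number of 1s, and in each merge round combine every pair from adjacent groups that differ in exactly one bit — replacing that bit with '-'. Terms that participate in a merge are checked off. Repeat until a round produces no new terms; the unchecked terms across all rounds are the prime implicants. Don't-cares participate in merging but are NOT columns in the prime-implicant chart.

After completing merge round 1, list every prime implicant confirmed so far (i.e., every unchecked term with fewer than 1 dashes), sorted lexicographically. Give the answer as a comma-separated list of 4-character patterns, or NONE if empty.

NONE

[col 0] 0010*, 0011*, 0101*, 0110*, 0111*, 1000*, 1011*, 1100*, 1101*
[col 1] -011, -101, 0-10*, 0-11*, 001-*, 01-1, 011-*, 1-00, 110-
[col 2] 0-1-
Prime implicants: -011, -101, 0-1-, 01-1, 1-00, 110-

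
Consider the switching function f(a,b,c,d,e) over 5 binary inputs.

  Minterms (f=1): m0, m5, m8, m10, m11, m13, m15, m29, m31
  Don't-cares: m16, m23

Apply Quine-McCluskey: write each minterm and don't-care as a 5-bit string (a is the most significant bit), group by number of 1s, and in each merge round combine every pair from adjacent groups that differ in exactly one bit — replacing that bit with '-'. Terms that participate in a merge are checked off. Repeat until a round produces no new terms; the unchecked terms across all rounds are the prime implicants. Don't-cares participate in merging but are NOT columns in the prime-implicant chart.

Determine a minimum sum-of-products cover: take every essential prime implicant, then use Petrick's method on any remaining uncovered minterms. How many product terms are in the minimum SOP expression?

4

Round 0: 00000✓ 00101✓ 01000✓ 01010✓ 01011✓ 01101✓ 01111✓ 10000✓ 10111✓ 11101✓ 11111✓
Round 1: -0000 -1101✓ -1111✓ 0-000 0-101 01-11 010-0 0101- 011-1✓ 1-111 111-1✓
Round 2: -11-1
PIs = {-0000, -11-1, 0-000, 0-101, 01-11, 010-0, 0101-, 1-111}
Coverage chart:
  m0: -0000,0-000
  m5: 0-101 ←essential
  m8: 0-000,010-0
  m10: 010-0,0101-
  m11: 01-11,0101-
  m13: -11-1,0-101
  m15: -11-1,01-11
  m29: -11-1 ←essential
  m31: -11-1,1-111
Essential: -11-1, 0-101
Petrick residual → 0-000, 0101-
Min cover (4 terms): bce + a'c'd'e' + a'cd'e + a'bc'd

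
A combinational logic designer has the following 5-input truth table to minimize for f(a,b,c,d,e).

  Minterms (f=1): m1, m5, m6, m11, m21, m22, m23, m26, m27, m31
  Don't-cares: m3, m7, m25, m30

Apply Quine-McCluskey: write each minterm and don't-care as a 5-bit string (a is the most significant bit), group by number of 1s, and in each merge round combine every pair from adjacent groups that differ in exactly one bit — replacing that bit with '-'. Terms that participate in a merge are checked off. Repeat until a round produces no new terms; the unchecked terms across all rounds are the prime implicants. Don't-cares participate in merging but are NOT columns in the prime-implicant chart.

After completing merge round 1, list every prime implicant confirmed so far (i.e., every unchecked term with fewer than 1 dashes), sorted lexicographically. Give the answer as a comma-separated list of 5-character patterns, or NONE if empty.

size-2^0 implicants → 00001(✓)  00011(✓)  00101(✓)  00110(✓)  00111(✓)  01011(✓)  10101(✓)  10110(✓)  10111(✓)  11001(✓)  11010(✓)  11011(✓)  11110(✓)  11111(✓)
size-2^1 implicants → -0101(✓)  -0110(✓)  -0111(✓)  -1011  0-011  00-01(✓)  00-11(✓)  000-1(✓)  001-1(✓)  0011-(✓)  1-110(✓)  1-111(✓)  101-1(✓)  1011-(✓)  11-10(✓)  11-11(✓)  110-1  1101-(✓)  1111-(✓)
size-2^2 implicants → -01-1  -011-  00--1  1-11-  11-1-
Unchecked terms (primes): -01-1, -011-, -1011, 0-011, 00--1, 1-11-, 11-1-, 110-1

NONE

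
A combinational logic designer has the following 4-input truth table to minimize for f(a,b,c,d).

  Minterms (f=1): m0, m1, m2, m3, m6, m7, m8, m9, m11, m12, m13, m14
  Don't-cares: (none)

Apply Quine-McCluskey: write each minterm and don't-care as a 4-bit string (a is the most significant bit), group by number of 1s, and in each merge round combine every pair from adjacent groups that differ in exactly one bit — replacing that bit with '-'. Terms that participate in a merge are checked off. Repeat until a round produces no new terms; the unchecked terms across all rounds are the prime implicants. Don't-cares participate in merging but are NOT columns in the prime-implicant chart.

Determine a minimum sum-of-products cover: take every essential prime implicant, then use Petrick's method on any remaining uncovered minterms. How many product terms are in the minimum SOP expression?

[col 0] 0000*, 0001*, 0010*, 0011*, 0110*, 0111*, 1000*, 1001*, 1011*, 1100*, 1101*, 1110*
[col 1] -000*, -001*, -011*, -110, 0-10*, 0-11*, 00-0*, 00-1*, 000-*, 001-*, 011-*, 1-00*, 1-01*, 10-1*, 100-*, 11-0, 110-*
[col 2] -0-1, -00-, 0-1-, 00--, 1-0-
Prime implicants: -0-1, -00-, -110, 0-1-, 00--, 1-0-, 11-0
PI chart (minterm → PIs covering it):
  0 | -00-,00--
  1 | -0-1,-00-,00--
  2 | 0-1-,00--
  3 | -0-1,0-1-,00--
  6 | -110,0-1-
  7 | 0-1-  (sole → essential)
  8 | -00-,1-0-
  9 | -0-1,-00-,1-0-
  11 | -0-1  (sole → essential)
  12 | 1-0-,11-0
  13 | 1-0-  (sole → essential)
  14 | -110,11-0
Essential prime implicants: -0-1, 0-1-, 1-0-
Petrick residual → -00-, -110
Minimum SOP uses 5 PIs: b'd + b'c' + bcd' + a'c + ac'

5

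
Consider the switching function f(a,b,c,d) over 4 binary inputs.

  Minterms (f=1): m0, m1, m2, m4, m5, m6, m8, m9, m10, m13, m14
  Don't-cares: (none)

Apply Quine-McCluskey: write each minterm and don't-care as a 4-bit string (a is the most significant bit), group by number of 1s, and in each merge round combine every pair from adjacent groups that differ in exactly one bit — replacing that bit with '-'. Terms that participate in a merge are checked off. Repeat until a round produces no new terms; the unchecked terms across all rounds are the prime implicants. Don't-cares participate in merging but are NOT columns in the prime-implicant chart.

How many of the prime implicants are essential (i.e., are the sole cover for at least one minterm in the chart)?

2

size-2^0 implicants → 0000(✓)  0001(✓)  0010(✓)  0100(✓)  0101(✓)  0110(✓)  1000(✓)  1001(✓)  1010(✓)  1101(✓)  1110(✓)
size-2^1 implicants → -000(✓)  -001(✓)  -010(✓)  -101(✓)  -110(✓)  0-00(✓)  0-01(✓)  0-10(✓)  00-0(✓)  000-(✓)  01-0(✓)  010-(✓)  1-01(✓)  1-10(✓)  10-0(✓)  100-(✓)
size-2^2 implicants → --01  --10  -0-0  -00-  0--0  0-0-
Unchecked terms (primes): --01, --10, -0-0, -00-, 0--0, 0-0-
Minterm coverage:
  m0 ⊆ -0-0,-00-,0--0,0-0-
  m1 ⊆ --01,-00-,0-0-
  m2 ⊆ --10,-0-0,0--0
  m4 ⊆ 0--0,0-0-
  m5 ⊆ --01,0-0-
  m6 ⊆ --10,0--0
  m8 ⊆ -0-0,-00-
  m9 ⊆ --01,-00-
  m10 ⊆ --10,-0-0
  m13 ⊆ --01 [E]
  m14 ⊆ --10 [E]
E = {--01, --10}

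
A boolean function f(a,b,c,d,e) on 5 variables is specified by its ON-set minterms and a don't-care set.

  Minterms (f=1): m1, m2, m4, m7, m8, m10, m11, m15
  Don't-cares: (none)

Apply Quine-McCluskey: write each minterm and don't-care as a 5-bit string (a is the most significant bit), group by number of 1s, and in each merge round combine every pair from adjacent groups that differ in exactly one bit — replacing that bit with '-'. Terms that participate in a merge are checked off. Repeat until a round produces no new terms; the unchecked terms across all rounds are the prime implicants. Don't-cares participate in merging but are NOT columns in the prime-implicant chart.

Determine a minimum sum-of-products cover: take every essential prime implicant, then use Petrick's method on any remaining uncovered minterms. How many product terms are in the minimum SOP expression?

6

Round 0: 00001 00010✓ 00100 00111✓ 01000✓ 01010✓ 01011✓ 01111✓
Round 1: 0-010 0-111 01-11 010-0 0101-
PIs = {0-010, 0-111, 00001, 00100, 01-11, 010-0, 0101-}
Coverage chart:
  m1: 00001 ←essential
  m2: 0-010 ←essential
  m4: 00100 ←essential
  m7: 0-111 ←essential
  m8: 010-0 ←essential
  m10: 0-010,010-0,0101-
  m11: 01-11,0101-
  m15: 0-111,01-11
Essential: 0-010, 0-111, 00001, 00100, 010-0
Petrick residual → 01-11
Min cover (6 terms): a'c'de' + a'cde + a'b'c'd'e + a'b'cd'e' + a'bde + a'bc'e'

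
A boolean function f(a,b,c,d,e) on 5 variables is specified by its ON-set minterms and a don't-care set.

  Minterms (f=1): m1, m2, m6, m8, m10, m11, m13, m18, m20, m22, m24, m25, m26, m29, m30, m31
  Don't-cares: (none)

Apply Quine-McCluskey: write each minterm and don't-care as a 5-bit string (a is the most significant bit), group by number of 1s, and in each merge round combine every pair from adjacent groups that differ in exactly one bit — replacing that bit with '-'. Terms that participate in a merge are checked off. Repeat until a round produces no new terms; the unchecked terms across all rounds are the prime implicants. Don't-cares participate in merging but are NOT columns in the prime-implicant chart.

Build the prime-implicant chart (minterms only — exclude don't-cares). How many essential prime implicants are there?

size-2^0 implicants → 00001  00010(✓)  00110(✓)  01000(✓)  01010(✓)  01011(✓)  01101(✓)  10010(✓)  10100(✓)  10110(✓)  11000(✓)  11001(✓)  11010(✓)  11101(✓)  11110(✓)  11111(✓)
size-2^1 implicants → -0010(✓)  -0110(✓)  -1000(✓)  -1010(✓)  -1101  0-010(✓)  00-10(✓)  010-0(✓)  0101-  1-010(✓)  1-110(✓)  10-10(✓)  101-0  11-01  11-10(✓)  110-0(✓)  1100-  111-1  1111-
size-2^2 implicants → --010  -0-10  -10-0  1--10
Unchecked terms (primes): --010, -0-10, -10-0, -1101, 00001, 0101-, 1--10, 101-0, 11-01, 1100-, 111-1, 1111-
Minterm coverage:
  m1 ⊆ 00001 [E]
  m2 ⊆ --010,-0-10
  m6 ⊆ -0-10 [E]
  m8 ⊆ -10-0 [E]
  m10 ⊆ --010,-10-0,0101-
  m11 ⊆ 0101- [E]
  m13 ⊆ -1101 [E]
  m18 ⊆ --010,-0-10,1--10
  m20 ⊆ 101-0 [E]
  m22 ⊆ -0-10,1--10,101-0
  m24 ⊆ -10-0,1100-
  m25 ⊆ 11-01,1100-
  m26 ⊆ --010,-10-0,1--10
  m29 ⊆ -1101,11-01,111-1
  m30 ⊆ 1--10,1111-
  m31 ⊆ 111-1,1111-
E = {-0-10, -10-0, -1101, 00001, 0101-, 101-0}

6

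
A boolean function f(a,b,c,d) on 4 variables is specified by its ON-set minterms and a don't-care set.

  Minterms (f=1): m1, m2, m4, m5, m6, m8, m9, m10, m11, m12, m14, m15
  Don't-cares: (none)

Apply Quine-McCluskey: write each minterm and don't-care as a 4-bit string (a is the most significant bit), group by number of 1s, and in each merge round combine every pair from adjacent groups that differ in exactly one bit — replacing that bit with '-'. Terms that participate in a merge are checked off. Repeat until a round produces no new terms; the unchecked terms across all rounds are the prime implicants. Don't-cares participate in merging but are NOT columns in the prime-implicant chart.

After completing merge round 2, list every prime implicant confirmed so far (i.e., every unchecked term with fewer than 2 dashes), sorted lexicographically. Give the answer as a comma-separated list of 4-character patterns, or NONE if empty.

Round 0: 0001✓ 0010✓ 0100✓ 0101✓ 0110✓ 1000✓ 1001✓ 1010✓ 1011✓ 1100✓ 1110✓ 1111✓
Round 1: -001 -010✓ -100✓ -110✓ 0-01 0-10✓ 01-0✓ 010- 1-00✓ 1-10✓ 1-11✓ 10-0✓ 10-1✓ 100-✓ 101-✓ 11-0✓ 111-✓
Round 2: --10 -1-0 1--0 1-1- 10--
PIs = {--10, -001, -1-0, 0-01, 010-, 1--0, 1-1-, 10--}

-001, 0-01, 010-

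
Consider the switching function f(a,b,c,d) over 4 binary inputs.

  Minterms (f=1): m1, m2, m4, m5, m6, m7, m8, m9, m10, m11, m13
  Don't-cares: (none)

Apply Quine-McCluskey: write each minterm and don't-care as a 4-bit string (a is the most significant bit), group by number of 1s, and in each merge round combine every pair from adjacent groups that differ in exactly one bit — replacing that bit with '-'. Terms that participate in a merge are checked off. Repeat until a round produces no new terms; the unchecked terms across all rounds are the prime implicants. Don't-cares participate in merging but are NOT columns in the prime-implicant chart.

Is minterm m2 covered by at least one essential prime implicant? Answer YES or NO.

Round 0: 0001✓ 0010✓ 0100✓ 0101✓ 0110✓ 0111✓ 1000✓ 1001✓ 1010✓ 1011✓ 1101✓
Round 1: -001✓ -010 -101✓ 0-01✓ 0-10 01-0✓ 01-1✓ 010-✓ 011-✓ 1-01✓ 10-0✓ 10-1✓ 100-✓ 101-✓
Round 2: --01 01-- 10--
PIs = {--01, -010, 0-10, 01--, 10--}
Coverage chart:
  m1: --01 ←essential
  m2: -010,0-10
  m4: 01-- ←essential
  m5: --01,01--
  m6: 0-10,01--
  m7: 01-- ←essential
  m8: 10-- ←essential
  m9: --01,10--
  m10: -010,10--
  m11: 10-- ←essential
  m13: --01 ←essential
Essential: --01, 01--, 10--

NO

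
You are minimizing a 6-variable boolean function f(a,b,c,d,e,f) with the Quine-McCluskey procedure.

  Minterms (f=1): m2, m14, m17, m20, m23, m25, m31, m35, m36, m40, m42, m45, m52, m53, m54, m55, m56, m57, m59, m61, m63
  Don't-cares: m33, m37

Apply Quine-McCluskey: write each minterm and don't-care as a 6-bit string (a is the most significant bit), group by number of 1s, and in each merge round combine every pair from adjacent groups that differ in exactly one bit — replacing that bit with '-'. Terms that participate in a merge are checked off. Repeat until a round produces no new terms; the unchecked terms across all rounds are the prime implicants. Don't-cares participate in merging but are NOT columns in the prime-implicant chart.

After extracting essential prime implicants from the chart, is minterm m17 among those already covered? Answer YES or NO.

[col 0] 000010, 001110, 010001*, 010100*, 010111*, 011001*, 011111*, 100001*, 100011*, 100100*, 100101*, 101000*, 101010*, 101101*, 110100*, 110101*, 110110*, 110111*, 111000*, 111001*, 111011*, 111101*, 111111*
[col 1] -10100, -10111*, -11001, -11111*, 01-001, 01-111*, 1-0100*, 1-0101*, 1-1000, 1-1101*, 10-101*, 100-01, 1000-1, 10010-*, 1010-0, 11-101*, 11-111*, 1101-0*, 1101-1*, 11010-*, 11011-*, 111-01*, 111-11*, 1110-1*, 11100-, 1111-1*
[col 2] -1-111, 1--101, 1-010-, 11-1-1, 1101--, 111--1
Prime implicants: -1-111, -10100, -11001, 000010, 001110, 01-001, 1--101, 1-010-, 1-1000, 100-01, 1000-1, 1010-0, 11-1-1, 1101--, 111--1, 11100-
PI chart (minterm → PIs covering it):
  2 | 000010  (sole → essential)
  14 | 001110  (sole → essential)
  17 | 01-001  (sole → essential)
  20 | -10100  (sole → essential)
  23 | -1-111  (sole → essential)
  25 | -11001,01-001
  31 | -1-111  (sole → essential)
  35 | 1000-1  (sole → essential)
  36 | 1-010-  (sole → essential)
  40 | 1-1000,1010-0
  42 | 1010-0  (sole → essential)
  45 | 1--101  (sole → essential)
  52 | -10100,1-010-,1101--
  53 | 1--101,1-010-,11-1-1,1101--
  54 | 1101--  (sole → essential)
  55 | -1-111,11-1-1,1101--
  56 | 1-1000,11100-
  57 | -11001,111--1,11100-
  59 | 111--1  (sole → essential)
  61 | 1--101,11-1-1,111--1
  63 | -1-111,11-1-1,111--1
Essential prime implicants: -1-111, -10100, 000010, 001110, 01-001, 1--101, 1-010-, 1000-1, 1010-0, 1101--, 111--1

YES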